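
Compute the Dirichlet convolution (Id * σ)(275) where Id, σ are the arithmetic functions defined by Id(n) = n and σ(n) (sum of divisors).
(Id * σ)(275) = 1978

Divisors of 275: [1, 5, 11, 25, 55, 275]. For each d | 275:
  d = 1: Id(1) · σ(275/1) = 1 · 372 = 372
  d = 5: Id(5) · σ(275/5) = 5 · 72 = 360
  d = 11: Id(11) · σ(275/11) = 11 · 31 = 341
  d = 25: Id(25) · σ(275/25) = 25 · 12 = 300
  d = 55: Id(55) · σ(275/55) = 55 · 6 = 330
  d = 275: Id(275) · σ(275/275) = 275 · 1 = 275
Summing: (Id * σ)(275) = 372 + 360 + 341 + 300 + 330 + 275 = 1978.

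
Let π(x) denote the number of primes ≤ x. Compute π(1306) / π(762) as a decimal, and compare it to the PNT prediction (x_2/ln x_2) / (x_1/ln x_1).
π(1306)/π(762) = 213/135 ≈ 1.5778;  PNT prediction ≈ 1.5852.

π(762) = 135 and π(1306) = 213, so π(1306)/π(762) ≈ 1.5778. The PNT-predicted ratio is (1306/ln(1306)) / (762/ln(762)) ≈ 1.5852. The two agree to within a few percent, as expected.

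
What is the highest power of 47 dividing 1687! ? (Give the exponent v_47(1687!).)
v_47(1687!) = 35

Legendre's formula: v_p(n!) = Σ_{k ≥ 1} ⌊n / p^k⌋. For p = 47, n = 1687, the terms are:
  ⌊1687/47^1⌋ = ⌊1687/47⌋ = 35
(the next term ⌊1687/47^2⌋ = 0, terminating the sum). Summing: v_47(1687!) = 35 = 35.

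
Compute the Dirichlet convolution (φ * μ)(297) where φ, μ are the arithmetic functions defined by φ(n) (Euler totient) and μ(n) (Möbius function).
(φ * μ)(297) = 108

Divisors of 297: [1, 3, 9, 11, 27, 33, 99, 297]. For each d | 297:
  d = 1: φ(1) · μ(297/1) = 1 · 0 = 0
  d = 3: φ(3) · μ(297/3) = 2 · 0 = 0
  d = 9: φ(9) · μ(297/9) = 6 · 1 = 6
  d = 11: φ(11) · μ(297/11) = 10 · 0 = 0
  d = 27: φ(27) · μ(297/27) = 18 · -1 = -18
  d = 33: φ(33) · μ(297/33) = 20 · 0 = 0
  d = 99: φ(99) · μ(297/99) = 60 · -1 = -60
  d = 297: φ(297) · μ(297/297) = 180 · 1 = 180
Summing: (φ * μ)(297) = 0 + 0 + 6 + 0 + -18 + 0 + -60 + 180 = 108.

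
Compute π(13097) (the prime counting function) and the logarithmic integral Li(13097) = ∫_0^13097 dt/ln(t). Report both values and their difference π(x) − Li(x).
π(13097) = 1557;  Li(13097) ≈ 1577.34;  π(x) − Li(x) ≈ -20.34.

Direct count of primes ≤ 13097 gives π(13097) = 1557. Numerical evaluation of the logarithmic integral gives Li(13097) ≈ 1577.34. The difference π(x) − Li(x) ≈ -20.34 is typically negative for small/moderate x (Li(x) overestimates), though Littlewood's theorem shows this sign changes infinitely often.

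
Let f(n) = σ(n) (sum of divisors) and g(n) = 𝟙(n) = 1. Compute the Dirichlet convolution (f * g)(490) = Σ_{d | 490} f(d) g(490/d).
(σ * 𝟙)(490) = 1848

Divisors of 490: [1, 2, 5, 7, 10, 14, 35, 49, 70, 98, 245, 490]. For each d | 490:
  d = 1: σ(1) · 𝟙(490/1) = 1 · 1 = 1
  d = 2: σ(2) · 𝟙(490/2) = 3 · 1 = 3
  d = 5: σ(5) · 𝟙(490/5) = 6 · 1 = 6
  d = 7: σ(7) · 𝟙(490/7) = 8 · 1 = 8
  d = 10: σ(10) · 𝟙(490/10) = 18 · 1 = 18
  d = 14: σ(14) · 𝟙(490/14) = 24 · 1 = 24
  d = 35: σ(35) · 𝟙(490/35) = 48 · 1 = 48
  d = 49: σ(49) · 𝟙(490/49) = 57 · 1 = 57
  d = 70: σ(70) · 𝟙(490/70) = 144 · 1 = 144
  d = 98: σ(98) · 𝟙(490/98) = 171 · 1 = 171
  d = 245: σ(245) · 𝟙(490/245) = 342 · 1 = 342
  d = 490: σ(490) · 𝟙(490/490) = 1026 · 1 = 1026
Summing: (σ * 𝟙)(490) = 1 + 3 + 6 + 8 + 18 + 24 + 48 + 57 + 144 + 171 + 342 + 1026 = 1848.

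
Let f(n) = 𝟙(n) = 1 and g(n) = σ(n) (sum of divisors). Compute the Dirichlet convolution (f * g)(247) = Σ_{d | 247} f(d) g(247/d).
(𝟙 * σ)(247) = 315

Divisors of 247: [1, 13, 19, 247]. For each d | 247:
  d = 1: 𝟙(1) · σ(247/1) = 1 · 280 = 280
  d = 13: 𝟙(13) · σ(247/13) = 1 · 20 = 20
  d = 19: 𝟙(19) · σ(247/19) = 1 · 14 = 14
  d = 247: 𝟙(247) · σ(247/247) = 1 · 1 = 1
Summing: (𝟙 * σ)(247) = 280 + 20 + 14 + 1 = 315.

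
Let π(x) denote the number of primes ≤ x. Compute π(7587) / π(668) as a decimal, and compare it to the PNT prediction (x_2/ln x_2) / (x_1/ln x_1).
π(7587)/π(668) = 963/121 ≈ 7.9587;  PNT prediction ≈ 8.2687.

π(668) = 121 and π(7587) = 963, so π(7587)/π(668) ≈ 7.9587. The PNT-predicted ratio is (7587/ln(7587)) / (668/ln(668)) ≈ 8.2687. The two agree to within a few percent, as expected.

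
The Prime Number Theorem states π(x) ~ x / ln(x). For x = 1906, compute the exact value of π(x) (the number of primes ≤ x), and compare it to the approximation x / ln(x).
π(1906) = 291;  x/ln(x) ≈ 252.36;  relative error ≈ 13.28%.

Directly count primes up to 1906: π(1906) = 291. The PNT approximation gives 1906/ln(1906) ≈ 1906/7.55276 ≈ 252.36. Relative error (π(x) − x/ln(x)) / π(x) ≈ 13.28%; the approximation is known to undercount slightly (Li(x) is a better estimate).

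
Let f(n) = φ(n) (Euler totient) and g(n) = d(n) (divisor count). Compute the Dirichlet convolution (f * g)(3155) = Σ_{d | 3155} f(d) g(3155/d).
(φ * d)(3155) = 3792

Divisors of 3155: [1, 5, 631, 3155]. For each d | 3155:
  d = 1: φ(1) · d(3155/1) = 1 · 4 = 4
  d = 5: φ(5) · d(3155/5) = 4 · 2 = 8
  d = 631: φ(631) · d(3155/631) = 630 · 2 = 1260
  d = 3155: φ(3155) · d(3155/3155) = 2520 · 1 = 2520
Summing: (φ * d)(3155) = 4 + 8 + 1260 + 2520 = 3792.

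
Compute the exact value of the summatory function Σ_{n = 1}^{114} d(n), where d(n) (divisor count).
Σ_{n ≤ 114} d(n) = 562

Compute d(n) for each 1 ≤ n ≤ 114: d(1) = 1, d(2) = 2, d(3) = 2, d(4) = 3, d(5) = 2, d(6) = 4, d(7) = 2, d(8) = 4, d(9) = 3, d(10) = 4, d(11) = 2, d(12) = 6, d(13) = 2, d(14) = 4, d(15) = 4, d(16) = 5, d(17) = 2, d(18) = 6, d(19) = 2, d(20) = 6, d(21) = 4, d(22) = 4, d(23) = 2, d(24) = 8, d(25) = 3, d(26) = 4, d(27) = 4, d(28) = 6, d(29) = 2, d(30) = 8, d(31) = 2, d(32) = 6, d(33) = 4, d(34) = 4, d(35) = 4, d(36) = 9, d(37) = 2, d(38) = 4, d(39) = 4, d(40) = 8, d(41) = 2, d(42) = 8, d(43) = 2, d(44) = 6, d(45) = 6, d(46) = 4, d(47) = 2, d(48) = 10, d(49) = 3, d(50) = 6, d(51) = 4, d(52) = 6, d(53) = 2, d(54) = 8, d(55) = 4, d(56) = 8, d(57) = 4, d(58) = 4, d(59) = 2, d(60) = 12, d(61) = 2, d(62) = 4, d(63) = 6, d(64) = 7, d(65) = 4, d(66) = 8, d(67) = 2, d(68) = 6, d(69) = 4, d(70) = 8, d(71) = 2, d(72) = 12, d(73) = 2, d(74) = 4, d(75) = 6, d(76) = 6, d(77) = 4, d(78) = 8, d(79) = 2, d(80) = 10, d(81) = 5, d(82) = 4, d(83) = 2, d(84) = 12, d(85) = 4, d(86) = 4, d(87) = 4, d(88) = 8, d(89) = 2, d(90) = 12, d(91) = 4, d(92) = 6, d(93) = 4, d(94) = 4, d(95) = 4, d(96) = 12, d(97) = 2, d(98) = 6, d(99) = 6, d(100) = 9, d(101) = 2, d(102) = 8, d(103) = 2, d(104) = 8, d(105) = 8, d(106) = 4, d(107) = 2, d(108) = 12, d(109) = 2, d(110) = 8, d(111) = 4, d(112) = 10, d(113) = 2, d(114) = 8. Summing all 114 values: 562. (Dirichlet's divisor formula: Σ_{n ≤ x} d(n) = x ln(x) + (2γ − 1) x + O(√x). For x = 114, the asymptotic estimate is ≈ 557.53.)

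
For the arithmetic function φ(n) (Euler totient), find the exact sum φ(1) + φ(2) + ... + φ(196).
Σ_{n ≤ 196} φ(n) = 11698

Compute φ(n) for each 1 ≤ n ≤ 196: φ(1) = 1, φ(2) = 1, φ(3) = 2, φ(4) = 2, φ(5) = 4, φ(6) = 2, φ(7) = 6, φ(8) = 4, φ(9) = 6, φ(10) = 4, φ(11) = 10, φ(12) = 4, φ(13) = 12, φ(14) = 6, φ(15) = 8, φ(16) = 8, φ(17) = 16, φ(18) = 6, φ(19) = 18, φ(20) = 8, φ(21) = 12, φ(22) = 10, φ(23) = 22, φ(24) = 8, φ(25) = 20, φ(26) = 12, φ(27) = 18, φ(28) = 12, φ(29) = 28, φ(30) = 8, φ(31) = 30, φ(32) = 16, φ(33) = 20, φ(34) = 16, φ(35) = 24, φ(36) = 12, φ(37) = 36, φ(38) = 18, φ(39) = 24, φ(40) = 16, φ(41) = 40, φ(42) = 12, φ(43) = 42, φ(44) = 20, φ(45) = 24, φ(46) = 22, φ(47) = 46, φ(48) = 16, φ(49) = 42, φ(50) = 20, φ(51) = 32, φ(52) = 24, φ(53) = 52, φ(54) = 18, φ(55) = 40, φ(56) = 24, φ(57) = 36, φ(58) = 28, φ(59) = 58, φ(60) = 16, φ(61) = 60, φ(62) = 30, φ(63) = 36, φ(64) = 32, φ(65) = 48, φ(66) = 20, φ(67) = 66, φ(68) = 32, φ(69) = 44, φ(70) = 24, φ(71) = 70, φ(72) = 24, φ(73) = 72, φ(74) = 36, φ(75) = 40, φ(76) = 36, φ(77) = 60, φ(78) = 24, φ(79) = 78, φ(80) = 32, φ(81) = 54, φ(82) = 40, φ(83) = 82, φ(84) = 24, φ(85) = 64, φ(86) = 42, φ(87) = 56, φ(88) = 40, φ(89) = 88, φ(90) = 24, φ(91) = 72, φ(92) = 44, φ(93) = 60, φ(94) = 46, φ(95) = 72, φ(96) = 32, φ(97) = 96, φ(98) = 42, φ(99) = 60, φ(100) = 40, φ(101) = 100, φ(102) = 32, φ(103) = 102, φ(104) = 48, φ(105) = 48, φ(106) = 52, φ(107) = 106, φ(108) = 36, φ(109) = 108, φ(110) = 40, φ(111) = 72, φ(112) = 48, φ(113) = 112, φ(114) = 36, φ(115) = 88, φ(116) = 56, φ(117) = 72, φ(118) = 58, φ(119) = 96, φ(120) = 32, φ(121) = 110, φ(122) = 60, φ(123) = 80, φ(124) = 60, φ(125) = 100, φ(126) = 36, φ(127) = 126, φ(128) = 64, φ(129) = 84, φ(130) = 48, φ(131) = 130, φ(132) = 40, φ(133) = 108, φ(134) = 66, φ(135) = 72, φ(136) = 64, φ(137) = 136, φ(138) = 44, φ(139) = 138, φ(140) = 48, φ(141) = 92, φ(142) = 70, φ(143) = 120, φ(144) = 48, φ(145) = 112, φ(146) = 72, φ(147) = 84, φ(148) = 72, φ(149) = 148, φ(150) = 40, φ(151) = 150, φ(152) = 72, φ(153) = 96, φ(154) = 60, φ(155) = 120, φ(156) = 48, φ(157) = 156, φ(158) = 78, φ(159) = 104, φ(160) = 64, φ(161) = 132, φ(162) = 54, φ(163) = 162, φ(164) = 80, φ(165) = 80, φ(166) = 82, φ(167) = 166, φ(168) = 48, φ(169) = 156, φ(170) = 64, φ(171) = 108, φ(172) = 84, φ(173) = 172, φ(174) = 56, φ(175) = 120, φ(176) = 80, φ(177) = 116, φ(178) = 88, φ(179) = 178, φ(180) = 48, φ(181) = 180, φ(182) = 72, φ(183) = 120, φ(184) = 88, φ(185) = 144, φ(186) = 60, φ(187) = 160, φ(188) = 92, φ(189) = 108, φ(190) = 72, φ(191) = 190, φ(192) = 64, φ(193) = 192, φ(194) = 96, φ(195) = 96, φ(196) = 84. Summing all 196 values: 11698. (Average order: Σ_{n ≤ x} φ(n) ~ (3/π²) x². For x = 196, (3/π²)·196² ≈ 11677.06.)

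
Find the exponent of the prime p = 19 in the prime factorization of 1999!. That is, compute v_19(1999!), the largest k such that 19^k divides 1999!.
v_19(1999!) = 110

Legendre's formula: v_p(n!) = Σ_{k ≥ 1} ⌊n / p^k⌋. For p = 19, n = 1999, the terms are:
  ⌊1999/19^1⌋ = ⌊1999/19⌋ = 105
  ⌊1999/19^2⌋ = ⌊1999/361⌋ = 5
(the next term ⌊1999/19^3⌋ = 0, terminating the sum). Summing: v_19(1999!) = 105 + 5 = 110.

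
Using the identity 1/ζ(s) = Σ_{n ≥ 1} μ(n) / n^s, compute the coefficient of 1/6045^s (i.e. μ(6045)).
μ(6045) = 1

Factor n = 6045 = 3 · 5 · 13 · 31. μ(n) = 0 if any exponent ≥ 2 (not squarefree); otherwise μ(n) = (−1)^{ω(n)} where ω(n) is the number of distinct prime factors. Applying: μ(6045) = 1.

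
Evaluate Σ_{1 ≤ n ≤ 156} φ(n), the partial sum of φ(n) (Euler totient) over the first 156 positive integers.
Σ_{n ≤ 156} φ(n) = 7404

Compute φ(n) for each 1 ≤ n ≤ 156: φ(1) = 1, φ(2) = 1, φ(3) = 2, φ(4) = 2, φ(5) = 4, φ(6) = 2, φ(7) = 6, φ(8) = 4, φ(9) = 6, φ(10) = 4, φ(11) = 10, φ(12) = 4, φ(13) = 12, φ(14) = 6, φ(15) = 8, φ(16) = 8, φ(17) = 16, φ(18) = 6, φ(19) = 18, φ(20) = 8, φ(21) = 12, φ(22) = 10, φ(23) = 22, φ(24) = 8, φ(25) = 20, φ(26) = 12, φ(27) = 18, φ(28) = 12, φ(29) = 28, φ(30) = 8, φ(31) = 30, φ(32) = 16, φ(33) = 20, φ(34) = 16, φ(35) = 24, φ(36) = 12, φ(37) = 36, φ(38) = 18, φ(39) = 24, φ(40) = 16, φ(41) = 40, φ(42) = 12, φ(43) = 42, φ(44) = 20, φ(45) = 24, φ(46) = 22, φ(47) = 46, φ(48) = 16, φ(49) = 42, φ(50) = 20, φ(51) = 32, φ(52) = 24, φ(53) = 52, φ(54) = 18, φ(55) = 40, φ(56) = 24, φ(57) = 36, φ(58) = 28, φ(59) = 58, φ(60) = 16, φ(61) = 60, φ(62) = 30, φ(63) = 36, φ(64) = 32, φ(65) = 48, φ(66) = 20, φ(67) = 66, φ(68) = 32, φ(69) = 44, φ(70) = 24, φ(71) = 70, φ(72) = 24, φ(73) = 72, φ(74) = 36, φ(75) = 40, φ(76) = 36, φ(77) = 60, φ(78) = 24, φ(79) = 78, φ(80) = 32, φ(81) = 54, φ(82) = 40, φ(83) = 82, φ(84) = 24, φ(85) = 64, φ(86) = 42, φ(87) = 56, φ(88) = 40, φ(89) = 88, φ(90) = 24, φ(91) = 72, φ(92) = 44, φ(93) = 60, φ(94) = 46, φ(95) = 72, φ(96) = 32, φ(97) = 96, φ(98) = 42, φ(99) = 60, φ(100) = 40, φ(101) = 100, φ(102) = 32, φ(103) = 102, φ(104) = 48, φ(105) = 48, φ(106) = 52, φ(107) = 106, φ(108) = 36, φ(109) = 108, φ(110) = 40, φ(111) = 72, φ(112) = 48, φ(113) = 112, φ(114) = 36, φ(115) = 88, φ(116) = 56, φ(117) = 72, φ(118) = 58, φ(119) = 96, φ(120) = 32, φ(121) = 110, φ(122) = 60, φ(123) = 80, φ(124) = 60, φ(125) = 100, φ(126) = 36, φ(127) = 126, φ(128) = 64, φ(129) = 84, φ(130) = 48, φ(131) = 130, φ(132) = 40, φ(133) = 108, φ(134) = 66, φ(135) = 72, φ(136) = 64, φ(137) = 136, φ(138) = 44, φ(139) = 138, φ(140) = 48, φ(141) = 92, φ(142) = 70, φ(143) = 120, φ(144) = 48, φ(145) = 112, φ(146) = 72, φ(147) = 84, φ(148) = 72, φ(149) = 148, φ(150) = 40, φ(151) = 150, φ(152) = 72, φ(153) = 96, φ(154) = 60, φ(155) = 120, φ(156) = 48. Summing all 156 values: 7404. (Average order: Σ_{n ≤ x} φ(n) ~ (3/π²) x². For x = 156, (3/π²)·156² ≈ 7397.26.)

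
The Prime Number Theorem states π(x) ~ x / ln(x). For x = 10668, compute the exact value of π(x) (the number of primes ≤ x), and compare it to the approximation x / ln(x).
π(10668) = 1302;  x/ln(x) ≈ 1150.19;  relative error ≈ 11.66%.

Directly count primes up to 10668: π(10668) = 1302. The PNT approximation gives 10668/ln(10668) ≈ 10668/9.27500 ≈ 1150.19. Relative error (π(x) − x/ln(x)) / π(x) ≈ 11.66%; the approximation is known to undercount slightly (Li(x) is a better estimate).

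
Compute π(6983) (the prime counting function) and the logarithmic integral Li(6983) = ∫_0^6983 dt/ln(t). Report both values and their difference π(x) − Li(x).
π(6983) = 898;  Li(6983) ≈ 912.41;  π(x) − Li(x) ≈ -14.41.

Direct count of primes ≤ 6983 gives π(6983) = 898. Numerical evaluation of the logarithmic integral gives Li(6983) ≈ 912.41. The difference π(x) − Li(x) ≈ -14.41 is typically negative for small/moderate x (Li(x) overestimates), though Littlewood's theorem shows this sign changes infinitely often.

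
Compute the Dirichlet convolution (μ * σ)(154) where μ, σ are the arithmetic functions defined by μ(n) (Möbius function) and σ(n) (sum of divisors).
(μ * σ)(154) = 154

Divisors of 154: [1, 2, 7, 11, 14, 22, 77, 154]. For each d | 154:
  d = 1: μ(1) · σ(154/1) = 1 · 288 = 288
  d = 2: μ(2) · σ(154/2) = -1 · 96 = -96
  d = 7: μ(7) · σ(154/7) = -1 · 36 = -36
  d = 11: μ(11) · σ(154/11) = -1 · 24 = -24
  d = 14: μ(14) · σ(154/14) = 1 · 12 = 12
  d = 22: μ(22) · σ(154/22) = 1 · 8 = 8
  d = 77: μ(77) · σ(154/77) = 1 · 3 = 3
  d = 154: μ(154) · σ(154/154) = -1 · 1 = -1
Summing: (μ * σ)(154) = 288 + -96 + -36 + -24 + 12 + 8 + 3 + -1 = 154.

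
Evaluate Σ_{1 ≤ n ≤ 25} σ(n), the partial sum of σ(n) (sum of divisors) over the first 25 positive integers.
Σ_{n ≤ 25} σ(n) = 522

Compute σ(n) for each 1 ≤ n ≤ 25: σ(1) = 1, σ(2) = 3, σ(3) = 4, σ(4) = 7, σ(5) = 6, σ(6) = 12, σ(7) = 8, σ(8) = 15, σ(9) = 13, σ(10) = 18, σ(11) = 12, σ(12) = 28, σ(13) = 14, σ(14) = 24, σ(15) = 24, σ(16) = 31, σ(17) = 18, σ(18) = 39, σ(19) = 20, σ(20) = 42, σ(21) = 32, σ(22) = 36, σ(23) = 24, σ(24) = 60, σ(25) = 31. Summing all 25 values: 522. (Average order: Σ_{n ≤ x} σ(n) ~ (π²/12) x². For x = 25, (π²/12)·25² ≈ 514.04.)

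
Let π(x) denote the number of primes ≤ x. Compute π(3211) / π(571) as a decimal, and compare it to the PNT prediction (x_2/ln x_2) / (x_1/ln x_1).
π(3211)/π(571) = 454/105 ≈ 4.3238;  PNT prediction ≈ 4.4207.

π(571) = 105 and π(3211) = 454, so π(3211)/π(571) ≈ 4.3238. The PNT-predicted ratio is (3211/ln(3211)) / (571/ln(571)) ≈ 4.4207. The two agree to within a few percent, as expected.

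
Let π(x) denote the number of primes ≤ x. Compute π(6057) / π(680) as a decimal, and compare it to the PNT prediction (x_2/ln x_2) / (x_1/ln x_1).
π(6057)/π(680) = 790/123 ≈ 6.4228;  PNT prediction ≈ 6.6707.

π(680) = 123 and π(6057) = 790, so π(6057)/π(680) ≈ 6.4228. The PNT-predicted ratio is (6057/ln(6057)) / (680/ln(680)) ≈ 6.6707. The two agree to within a few percent, as expected.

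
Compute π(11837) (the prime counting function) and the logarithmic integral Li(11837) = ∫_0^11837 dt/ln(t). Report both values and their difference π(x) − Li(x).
π(11837) = 1420;  Li(11837) ≈ 1443.73;  π(x) − Li(x) ≈ -23.73.

Direct count of primes ≤ 11837 gives π(11837) = 1420. Numerical evaluation of the logarithmic integral gives Li(11837) ≈ 1443.73. The difference π(x) − Li(x) ≈ -23.73 is typically negative for small/moderate x (Li(x) overestimates), though Littlewood's theorem shows this sign changes infinitely often.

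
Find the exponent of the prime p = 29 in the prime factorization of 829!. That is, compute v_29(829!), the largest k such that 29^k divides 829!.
v_29(829!) = 28

Legendre's formula: v_p(n!) = Σ_{k ≥ 1} ⌊n / p^k⌋. For p = 29, n = 829, the terms are:
  ⌊829/29^1⌋ = ⌊829/29⌋ = 28
(the next term ⌊829/29^2⌋ = 0, terminating the sum). Summing: v_29(829!) = 28 = 28.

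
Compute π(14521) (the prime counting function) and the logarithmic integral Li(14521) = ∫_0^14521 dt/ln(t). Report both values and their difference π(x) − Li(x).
π(14521) = 1700;  Li(14521) ≈ 1726.73;  π(x) − Li(x) ≈ -26.73.

Direct count of primes ≤ 14521 gives π(14521) = 1700. Numerical evaluation of the logarithmic integral gives Li(14521) ≈ 1726.73. The difference π(x) − Li(x) ≈ -26.73 is typically negative for small/moderate x (Li(x) overestimates), though Littlewood's theorem shows this sign changes infinitely often.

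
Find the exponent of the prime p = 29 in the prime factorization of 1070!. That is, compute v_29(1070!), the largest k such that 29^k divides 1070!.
v_29(1070!) = 37

Legendre's formula: v_p(n!) = Σ_{k ≥ 1} ⌊n / p^k⌋. For p = 29, n = 1070, the terms are:
  ⌊1070/29^1⌋ = ⌊1070/29⌋ = 36
  ⌊1070/29^2⌋ = ⌊1070/841⌋ = 1
(the next term ⌊1070/29^3⌋ = 0, terminating the sum). Summing: v_29(1070!) = 36 + 1 = 37.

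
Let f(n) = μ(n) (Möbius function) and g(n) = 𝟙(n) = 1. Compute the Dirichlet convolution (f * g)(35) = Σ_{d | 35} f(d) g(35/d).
(μ * 𝟙)(35) = 0

Divisors of 35: [1, 5, 7, 35]. For each d | 35:
  d = 1: μ(1) · 𝟙(35/1) = 1 · 1 = 1
  d = 5: μ(5) · 𝟙(35/5) = -1 · 1 = -1
  d = 7: μ(7) · 𝟙(35/7) = -1 · 1 = -1
  d = 35: μ(35) · 𝟙(35/35) = 1 · 1 = 1
Summing: (μ * 𝟙)(35) = 1 + -1 + -1 + 1 = 0.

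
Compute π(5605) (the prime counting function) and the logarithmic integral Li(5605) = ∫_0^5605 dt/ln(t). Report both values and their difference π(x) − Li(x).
π(5605) = 738;  Li(5605) ≈ 754.83;  π(x) − Li(x) ≈ -16.83.

Direct count of primes ≤ 5605 gives π(5605) = 738. Numerical evaluation of the logarithmic integral gives Li(5605) ≈ 754.83. The difference π(x) − Li(x) ≈ -16.83 is typically negative for small/moderate x (Li(x) overestimates), though Littlewood's theorem shows this sign changes infinitely often.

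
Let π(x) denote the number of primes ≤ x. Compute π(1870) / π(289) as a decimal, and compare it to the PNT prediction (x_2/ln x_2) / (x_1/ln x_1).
π(1870)/π(289) = 285/61 ≈ 4.6721;  PNT prediction ≈ 4.8668.

π(289) = 61 and π(1870) = 285, so π(1870)/π(289) ≈ 4.6721. The PNT-predicted ratio is (1870/ln(1870)) / (289/ln(289)) ≈ 4.8668. The two agree to within a few percent, as expected.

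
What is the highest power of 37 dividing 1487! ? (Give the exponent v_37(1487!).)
v_37(1487!) = 41

Legendre's formula: v_p(n!) = Σ_{k ≥ 1} ⌊n / p^k⌋. For p = 37, n = 1487, the terms are:
  ⌊1487/37^1⌋ = ⌊1487/37⌋ = 40
  ⌊1487/37^2⌋ = ⌊1487/1369⌋ = 1
(the next term ⌊1487/37^3⌋ = 0, terminating the sum). Summing: v_37(1487!) = 40 + 1 = 41.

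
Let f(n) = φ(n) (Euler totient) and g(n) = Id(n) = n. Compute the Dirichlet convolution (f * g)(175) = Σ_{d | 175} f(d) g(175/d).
(φ * Id)(175) = 845

Divisors of 175: [1, 5, 7, 25, 35, 175]. For each d | 175:
  d = 1: φ(1) · Id(175/1) = 1 · 175 = 175
  d = 5: φ(5) · Id(175/5) = 4 · 35 = 140
  d = 7: φ(7) · Id(175/7) = 6 · 25 = 150
  d = 25: φ(25) · Id(175/25) = 20 · 7 = 140
  d = 35: φ(35) · Id(175/35) = 24 · 5 = 120
  d = 175: φ(175) · Id(175/175) = 120 · 1 = 120
Summing: (φ * Id)(175) = 175 + 140 + 150 + 140 + 120 + 120 = 845.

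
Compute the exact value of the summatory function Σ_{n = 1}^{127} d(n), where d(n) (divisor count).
Σ_{n ≤ 127} d(n) = 637

Compute d(n) for each 1 ≤ n ≤ 127: d(1) = 1, d(2) = 2, d(3) = 2, d(4) = 3, d(5) = 2, d(6) = 4, d(7) = 2, d(8) = 4, d(9) = 3, d(10) = 4, d(11) = 2, d(12) = 6, d(13) = 2, d(14) = 4, d(15) = 4, d(16) = 5, d(17) = 2, d(18) = 6, d(19) = 2, d(20) = 6, d(21) = 4, d(22) = 4, d(23) = 2, d(24) = 8, d(25) = 3, d(26) = 4, d(27) = 4, d(28) = 6, d(29) = 2, d(30) = 8, d(31) = 2, d(32) = 6, d(33) = 4, d(34) = 4, d(35) = 4, d(36) = 9, d(37) = 2, d(38) = 4, d(39) = 4, d(40) = 8, d(41) = 2, d(42) = 8, d(43) = 2, d(44) = 6, d(45) = 6, d(46) = 4, d(47) = 2, d(48) = 10, d(49) = 3, d(50) = 6, d(51) = 4, d(52) = 6, d(53) = 2, d(54) = 8, d(55) = 4, d(56) = 8, d(57) = 4, d(58) = 4, d(59) = 2, d(60) = 12, d(61) = 2, d(62) = 4, d(63) = 6, d(64) = 7, d(65) = 4, d(66) = 8, d(67) = 2, d(68) = 6, d(69) = 4, d(70) = 8, d(71) = 2, d(72) = 12, d(73) = 2, d(74) = 4, d(75) = 6, d(76) = 6, d(77) = 4, d(78) = 8, d(79) = 2, d(80) = 10, d(81) = 5, d(82) = 4, d(83) = 2, d(84) = 12, d(85) = 4, d(86) = 4, d(87) = 4, d(88) = 8, d(89) = 2, d(90) = 12, d(91) = 4, d(92) = 6, d(93) = 4, d(94) = 4, d(95) = 4, d(96) = 12, d(97) = 2, d(98) = 6, d(99) = 6, d(100) = 9, d(101) = 2, d(102) = 8, d(103) = 2, d(104) = 8, d(105) = 8, d(106) = 4, d(107) = 2, d(108) = 12, d(109) = 2, d(110) = 8, d(111) = 4, d(112) = 10, d(113) = 2, d(114) = 8, d(115) = 4, d(116) = 6, d(117) = 6, d(118) = 4, d(119) = 4, d(120) = 16, d(121) = 3, d(122) = 4, d(123) = 4, d(124) = 6, d(125) = 4, d(126) = 12, d(127) = 2. Summing all 127 values: 637. (Dirichlet's divisor formula: Σ_{n ≤ x} d(n) = x ln(x) + (2γ − 1) x + O(√x). For x = 127, the asymptotic estimate is ≈ 634.82.)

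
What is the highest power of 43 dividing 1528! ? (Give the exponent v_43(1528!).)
v_43(1528!) = 35

Legendre's formula: v_p(n!) = Σ_{k ≥ 1} ⌊n / p^k⌋. For p = 43, n = 1528, the terms are:
  ⌊1528/43^1⌋ = ⌊1528/43⌋ = 35
(the next term ⌊1528/43^2⌋ = 0, terminating the sum). Summing: v_43(1528!) = 35 = 35.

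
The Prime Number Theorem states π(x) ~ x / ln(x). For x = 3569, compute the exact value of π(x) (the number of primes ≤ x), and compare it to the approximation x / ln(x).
π(3569) = 499;  x/ln(x) ≈ 436.31;  relative error ≈ 12.56%.

Directly count primes up to 3569: π(3569) = 499. The PNT approximation gives 3569/ln(3569) ≈ 3569/8.18004 ≈ 436.31. Relative error (π(x) − x/ln(x)) / π(x) ≈ 12.56%; the approximation is known to undercount slightly (Li(x) is a better estimate).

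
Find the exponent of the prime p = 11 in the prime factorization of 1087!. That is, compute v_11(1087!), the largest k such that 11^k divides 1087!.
v_11(1087!) = 106

Legendre's formula: v_p(n!) = Σ_{k ≥ 1} ⌊n / p^k⌋. For p = 11, n = 1087, the terms are:
  ⌊1087/11^1⌋ = ⌊1087/11⌋ = 98
  ⌊1087/11^2⌋ = ⌊1087/121⌋ = 8
(the next term ⌊1087/11^3⌋ = 0, terminating the sum). Summing: v_11(1087!) = 98 + 8 = 106.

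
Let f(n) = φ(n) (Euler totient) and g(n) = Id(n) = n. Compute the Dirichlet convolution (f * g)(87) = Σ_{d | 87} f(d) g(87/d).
(φ * Id)(87) = 285

Divisors of 87: [1, 3, 29, 87]. For each d | 87:
  d = 1: φ(1) · Id(87/1) = 1 · 87 = 87
  d = 3: φ(3) · Id(87/3) = 2 · 29 = 58
  d = 29: φ(29) · Id(87/29) = 28 · 3 = 84
  d = 87: φ(87) · Id(87/87) = 56 · 1 = 56
Summing: (φ * Id)(87) = 87 + 58 + 84 + 56 = 285.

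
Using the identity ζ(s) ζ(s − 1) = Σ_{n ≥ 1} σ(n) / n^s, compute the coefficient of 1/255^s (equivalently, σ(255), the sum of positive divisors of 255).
σ(255) = 432

In the product (Σ m^0/m^s)(Σ k / k^s) = Σ (Σ_{d | n} d) / n^s, the coefficient of 1/n^s is σ(n) = Σ_{d | n} d. For n = 255, divisors are [1, 3, 5, 15, 17, 51, 85, 255]; summing: σ(255) = 432.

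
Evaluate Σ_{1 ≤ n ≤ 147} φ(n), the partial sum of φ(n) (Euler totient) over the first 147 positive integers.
Σ_{n ≤ 147} φ(n) = 6598

Compute φ(n) for each 1 ≤ n ≤ 147: φ(1) = 1, φ(2) = 1, φ(3) = 2, φ(4) = 2, φ(5) = 4, φ(6) = 2, φ(7) = 6, φ(8) = 4, φ(9) = 6, φ(10) = 4, φ(11) = 10, φ(12) = 4, φ(13) = 12, φ(14) = 6, φ(15) = 8, φ(16) = 8, φ(17) = 16, φ(18) = 6, φ(19) = 18, φ(20) = 8, φ(21) = 12, φ(22) = 10, φ(23) = 22, φ(24) = 8, φ(25) = 20, φ(26) = 12, φ(27) = 18, φ(28) = 12, φ(29) = 28, φ(30) = 8, φ(31) = 30, φ(32) = 16, φ(33) = 20, φ(34) = 16, φ(35) = 24, φ(36) = 12, φ(37) = 36, φ(38) = 18, φ(39) = 24, φ(40) = 16, φ(41) = 40, φ(42) = 12, φ(43) = 42, φ(44) = 20, φ(45) = 24, φ(46) = 22, φ(47) = 46, φ(48) = 16, φ(49) = 42, φ(50) = 20, φ(51) = 32, φ(52) = 24, φ(53) = 52, φ(54) = 18, φ(55) = 40, φ(56) = 24, φ(57) = 36, φ(58) = 28, φ(59) = 58, φ(60) = 16, φ(61) = 60, φ(62) = 30, φ(63) = 36, φ(64) = 32, φ(65) = 48, φ(66) = 20, φ(67) = 66, φ(68) = 32, φ(69) = 44, φ(70) = 24, φ(71) = 70, φ(72) = 24, φ(73) = 72, φ(74) = 36, φ(75) = 40, φ(76) = 36, φ(77) = 60, φ(78) = 24, φ(79) = 78, φ(80) = 32, φ(81) = 54, φ(82) = 40, φ(83) = 82, φ(84) = 24, φ(85) = 64, φ(86) = 42, φ(87) = 56, φ(88) = 40, φ(89) = 88, φ(90) = 24, φ(91) = 72, φ(92) = 44, φ(93) = 60, φ(94) = 46, φ(95) = 72, φ(96) = 32, φ(97) = 96, φ(98) = 42, φ(99) = 60, φ(100) = 40, φ(101) = 100, φ(102) = 32, φ(103) = 102, φ(104) = 48, φ(105) = 48, φ(106) = 52, φ(107) = 106, φ(108) = 36, φ(109) = 108, φ(110) = 40, φ(111) = 72, φ(112) = 48, φ(113) = 112, φ(114) = 36, φ(115) = 88, φ(116) = 56, φ(117) = 72, φ(118) = 58, φ(119) = 96, φ(120) = 32, φ(121) = 110, φ(122) = 60, φ(123) = 80, φ(124) = 60, φ(125) = 100, φ(126) = 36, φ(127) = 126, φ(128) = 64, φ(129) = 84, φ(130) = 48, φ(131) = 130, φ(132) = 40, φ(133) = 108, φ(134) = 66, φ(135) = 72, φ(136) = 64, φ(137) = 136, φ(138) = 44, φ(139) = 138, φ(140) = 48, φ(141) = 92, φ(142) = 70, φ(143) = 120, φ(144) = 48, φ(145) = 112, φ(146) = 72, φ(147) = 84. Summing all 147 values: 6598. (Average order: Σ_{n ≤ x} φ(n) ~ (3/π²) x². For x = 147, (3/π²)·147² ≈ 6568.35.)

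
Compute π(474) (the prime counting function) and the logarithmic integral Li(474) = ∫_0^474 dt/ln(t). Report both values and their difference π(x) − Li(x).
π(474) = 91;  Li(474) ≈ 97.59;  π(x) − Li(x) ≈ -6.59.

Direct count of primes ≤ 474 gives π(474) = 91. Numerical evaluation of the logarithmic integral gives Li(474) ≈ 97.59. The difference π(x) − Li(x) ≈ -6.59 is typically negative for small/moderate x (Li(x) overestimates), though Littlewood's theorem shows this sign changes infinitely often.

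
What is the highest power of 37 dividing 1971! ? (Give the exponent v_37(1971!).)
v_37(1971!) = 54

Legendre's formula: v_p(n!) = Σ_{k ≥ 1} ⌊n / p^k⌋. For p = 37, n = 1971, the terms are:
  ⌊1971/37^1⌋ = ⌊1971/37⌋ = 53
  ⌊1971/37^2⌋ = ⌊1971/1369⌋ = 1
(the next term ⌊1971/37^3⌋ = 0, terminating the sum). Summing: v_37(1971!) = 53 + 1 = 54.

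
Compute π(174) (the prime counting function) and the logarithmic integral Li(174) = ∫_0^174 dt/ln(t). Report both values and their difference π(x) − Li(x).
π(174) = 40;  Li(174) ≈ 45.22;  π(x) − Li(x) ≈ -5.22.

Direct count of primes ≤ 174 gives π(174) = 40. Numerical evaluation of the logarithmic integral gives Li(174) ≈ 45.22. The difference π(x) − Li(x) ≈ -5.22 is typically negative for small/moderate x (Li(x) overestimates), though Littlewood's theorem shows this sign changes infinitely often.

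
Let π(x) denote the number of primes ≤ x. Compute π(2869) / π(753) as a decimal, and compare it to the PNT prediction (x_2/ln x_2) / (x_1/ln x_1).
π(2869)/π(753) = 416/133 ≈ 3.1278;  PNT prediction ≈ 3.1700.

π(753) = 133 and π(2869) = 416, so π(2869)/π(753) ≈ 3.1278. The PNT-predicted ratio is (2869/ln(2869)) / (753/ln(753)) ≈ 3.1700. The two agree to within a few percent, as expected.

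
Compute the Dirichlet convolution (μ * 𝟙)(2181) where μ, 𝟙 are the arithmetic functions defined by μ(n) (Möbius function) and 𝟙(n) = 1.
(μ * 𝟙)(2181) = 0

Divisors of 2181: [1, 3, 727, 2181]. For each d | 2181:
  d = 1: μ(1) · 𝟙(2181/1) = 1 · 1 = 1
  d = 3: μ(3) · 𝟙(2181/3) = -1 · 1 = -1
  d = 727: μ(727) · 𝟙(2181/727) = -1 · 1 = -1
  d = 2181: μ(2181) · 𝟙(2181/2181) = 1 · 1 = 1
Summing: (μ * 𝟙)(2181) = 1 + -1 + -1 + 1 = 0.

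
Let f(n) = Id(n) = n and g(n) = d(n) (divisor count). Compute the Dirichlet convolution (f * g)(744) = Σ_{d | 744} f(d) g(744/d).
(Id * d)(744) = 4290

Divisors of 744: [1, 2, 3, 4, 6, 8, 12, 24, 31, 62, 93, 124, 186, 248, 372, 744]. For each d | 744:
  d = 1: Id(1) · d(744/1) = 1 · 16 = 16
  d = 2: Id(2) · d(744/2) = 2 · 12 = 24
  d = 3: Id(3) · d(744/3) = 3 · 8 = 24
  d = 4: Id(4) · d(744/4) = 4 · 8 = 32
  d = 6: Id(6) · d(744/6) = 6 · 6 = 36
  d = 8: Id(8) · d(744/8) = 8 · 4 = 32
  d = 12: Id(12) · d(744/12) = 12 · 4 = 48
  d = 24: Id(24) · d(744/24) = 24 · 2 = 48
  d = 31: Id(31) · d(744/31) = 31 · 8 = 248
  d = 62: Id(62) · d(744/62) = 62 · 6 = 372
  d = 93: Id(93) · d(744/93) = 93 · 4 = 372
  d = 124: Id(124) · d(744/124) = 124 · 4 = 496
  d = 186: Id(186) · d(744/186) = 186 · 3 = 558
  d = 248: Id(248) · d(744/248) = 248 · 2 = 496
  d = 372: Id(372) · d(744/372) = 372 · 2 = 744
  d = 744: Id(744) · d(744/744) = 744 · 1 = 744
Summing: (Id * d)(744) = 16 + 24 + 24 + 32 + 36 + 32 + 48 + 48 + 248 + 372 + 372 + 496 + 558 + 496 + 744 + 744 = 4290.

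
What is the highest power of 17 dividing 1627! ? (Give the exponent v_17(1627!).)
v_17(1627!) = 100

Legendre's formula: v_p(n!) = Σ_{k ≥ 1} ⌊n / p^k⌋. For p = 17, n = 1627, the terms are:
  ⌊1627/17^1⌋ = ⌊1627/17⌋ = 95
  ⌊1627/17^2⌋ = ⌊1627/289⌋ = 5
(the next term ⌊1627/17^3⌋ = 0, terminating the sum). Summing: v_17(1627!) = 95 + 5 = 100.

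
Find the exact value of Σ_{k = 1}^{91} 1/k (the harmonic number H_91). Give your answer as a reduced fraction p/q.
H_91 = 3661081314759399341652108474601318124261/718766754945489455304472257065075294400

Direct summation: H_91 = 1 + 1/2 + ... + 1/91. The least common denominator is lcm(1, ..., 91) = 718766754945489455304472257065075294400; over this denominator the numerator is 718766754945489455304472257065075294400 + 359383377472744727652236128532537647200 + 239588918315163151768157419021691764800 + 179691688736372363826118064266268823600 + 143753350989097891060894451413015058880 + 119794459157581575884078709510845882400 + 102680964992212779329210322437867899200 + 89845844368186181913059032133134411800 + 79862972771721050589385806340563921600 + 71876675494548945530447225706507529440 + 65342432267771768664042932460461390400 + 59897229578790787942039354755422941200 + 55289750380422265792651712081928868800 + 51340482496106389664605161218933949600 + 47917783663032630353631483804338352960 + 44922922184093090956529516066567205900 + 42280397349734673841439544533239723200 + 39931486385860525294692903170281960800 + 37829829207657339752866960898161857600 + 35938337747274472765223612853253764720 + 34226988330737593109736774145955966400 + 32671216133885884332021466230230695200 + 31250728475890845882803141611525012800 + 29948614789395393971019677377711470600 + 28750670197819578212178890282603011776 + 27644875190211132896325856040964434400 + 26620990923907016863128602113521307200 + 25670241248053194832302580609466974800 + 24785060515361705355326629553968113600 + 23958891831516315176815741902169176480 + 23186024353080305009821685711776622400 + 22461461092046545478264758033283602950 + 21780810755923922888014310820153796800 + 21140198674867336920719772266619861600 + 20536192998442555865842064487573579840 + 19965743192930262647346451585140980400 + 19426128512040255548769520461218251200 + 18914914603828669876433480449080928800 + 18429916793474088597550570693976289600 + 17969168873637236382611806426626882360 + 17530896462085108665962737977196958400 + 17113494165368796554868387072977983200 + 16715505928964871053592378071280820800 + 16335608066942942166010733115115347600 + 15972594554344210117877161268112784320 + 15625364237945422941401570805762506400 + 15292909679691265006478133129044155200 + 14974307394697696985509838688855735300 + 14668709284601825618458617491123985600 + 14375335098909789106089445141301505888 + 14093465783244891280479848177746574400 + 13822437595105566448162928020482217200 + 13561636885763951986876835038963684800 + 13310495461953508431564301056760653600 + 13068486453554353732808586492092278080 + 12835120624026597416151290304733487400 + 12609943069219113250955653632720619200 + 12392530257680852677663314776984056800 + 12182487371957448394991055204492801600 + 11979445915758157588407870951084588240 + 11783061556483433693515938640411070400 + 11593012176540152504910842855888311200 + 11408996110245864369912258048651988800 + 11230730546023272739132379016641801475 + 11057950076084453158530342416385773760 + 10890405377961961444007155410076898400 + 10727862014111782914992123239777243200 + 10570099337433668460359886133309930800 + 10416909491963615294267713870508337600 + 10268096499221277932921032243786789920 + 10123475421767457116964397986832046400 + 9982871596465131323673225792570490200 + 9846119930760129524718798041987332800 + 9713064256020127774384760230609125600 + 9583556732606526070726296760867670592 + 9457457301914334938216740224540464400 + 9334633181110252666291847494351627200 + 9214958396737044298775285346988144800 + 9098313353740372851955345026140193600 + 8984584436818618191305903213313441180 + 8873663641302338954376200704507102400 + 8765448231042554332981368988598479200 + 8659840421029993437403280205603316800 + 8556747082684398277434193536488991600 + 8456079469946934768287908906647944640 + 8357752964482435526796189035640410400 + 8261686838453901785108876517989371200 + 8167804033471471083005366557557673800 + 8076030954443701744994070304101969600 + 7986297277172105058938580634056392160 + 7898535768631752256093101725989838400 = 3661081314759399341652108474601318124261, so H_91 = 3661081314759399341652108474601318124261/718766754945489455304472257065075294400 (already in lowest terms) ≈ 5.09356. (The PNT-adjacent estimate ln(91) + γ ≈ 5.08808 matches within O(1/n).)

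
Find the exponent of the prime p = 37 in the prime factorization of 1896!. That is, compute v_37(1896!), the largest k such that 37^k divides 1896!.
v_37(1896!) = 52

Legendre's formula: v_p(n!) = Σ_{k ≥ 1} ⌊n / p^k⌋. For p = 37, n = 1896, the terms are:
  ⌊1896/37^1⌋ = ⌊1896/37⌋ = 51
  ⌊1896/37^2⌋ = ⌊1896/1369⌋ = 1
(the next term ⌊1896/37^3⌋ = 0, terminating the sum). Summing: v_37(1896!) = 51 + 1 = 52.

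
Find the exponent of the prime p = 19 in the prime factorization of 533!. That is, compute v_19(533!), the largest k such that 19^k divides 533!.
v_19(533!) = 29

Legendre's formula: v_p(n!) = Σ_{k ≥ 1} ⌊n / p^k⌋. For p = 19, n = 533, the terms are:
  ⌊533/19^1⌋ = ⌊533/19⌋ = 28
  ⌊533/19^2⌋ = ⌊533/361⌋ = 1
(the next term ⌊533/19^3⌋ = 0, terminating the sum). Summing: v_19(533!) = 28 + 1 = 29.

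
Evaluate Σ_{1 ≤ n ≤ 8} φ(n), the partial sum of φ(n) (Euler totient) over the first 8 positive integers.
Σ_{n ≤ 8} φ(n) = 22

Compute φ(n) for each 1 ≤ n ≤ 8: φ(1) = 1, φ(2) = 1, φ(3) = 2, φ(4) = 2, φ(5) = 4, φ(6) = 2, φ(7) = 6, φ(8) = 4. Summing all 8 values: 22. (Average order: Σ_{n ≤ x} φ(n) ~ (3/π²) x². For x = 8, (3/π²)·8² ≈ 19.45.)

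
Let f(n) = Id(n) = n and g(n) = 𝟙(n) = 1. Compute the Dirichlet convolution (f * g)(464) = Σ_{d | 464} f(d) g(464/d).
(Id * 𝟙)(464) = 930

Divisors of 464: [1, 2, 4, 8, 16, 29, 58, 116, 232, 464]. For each d | 464:
  d = 1: Id(1) · 𝟙(464/1) = 1 · 1 = 1
  d = 2: Id(2) · 𝟙(464/2) = 2 · 1 = 2
  d = 4: Id(4) · 𝟙(464/4) = 4 · 1 = 4
  d = 8: Id(8) · 𝟙(464/8) = 8 · 1 = 8
  d = 16: Id(16) · 𝟙(464/16) = 16 · 1 = 16
  d = 29: Id(29) · 𝟙(464/29) = 29 · 1 = 29
  d = 58: Id(58) · 𝟙(464/58) = 58 · 1 = 58
  d = 116: Id(116) · 𝟙(464/116) = 116 · 1 = 116
  d = 232: Id(232) · 𝟙(464/232) = 232 · 1 = 232
  d = 464: Id(464) · 𝟙(464/464) = 464 · 1 = 464
Summing: (Id * 𝟙)(464) = 1 + 2 + 4 + 8 + 16 + 29 + 58 + 116 + 232 + 464 = 930.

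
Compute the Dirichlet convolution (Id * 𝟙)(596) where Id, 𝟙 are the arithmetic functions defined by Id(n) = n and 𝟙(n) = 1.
(Id * 𝟙)(596) = 1050

Divisors of 596: [1, 2, 4, 149, 298, 596]. For each d | 596:
  d = 1: Id(1) · 𝟙(596/1) = 1 · 1 = 1
  d = 2: Id(2) · 𝟙(596/2) = 2 · 1 = 2
  d = 4: Id(4) · 𝟙(596/4) = 4 · 1 = 4
  d = 149: Id(149) · 𝟙(596/149) = 149 · 1 = 149
  d = 298: Id(298) · 𝟙(596/298) = 298 · 1 = 298
  d = 596: Id(596) · 𝟙(596/596) = 596 · 1 = 596
Summing: (Id * 𝟙)(596) = 1 + 2 + 4 + 149 + 298 + 596 = 1050.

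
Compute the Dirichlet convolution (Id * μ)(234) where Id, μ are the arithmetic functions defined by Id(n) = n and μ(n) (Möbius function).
(Id * μ)(234) = 72

Divisors of 234: [1, 2, 3, 6, 9, 13, 18, 26, 39, 78, 117, 234]. For each d | 234:
  d = 1: Id(1) · μ(234/1) = 1 · 0 = 0
  d = 2: Id(2) · μ(234/2) = 2 · 0 = 0
  d = 3: Id(3) · μ(234/3) = 3 · -1 = -3
  d = 6: Id(6) · μ(234/6) = 6 · 1 = 6
  d = 9: Id(9) · μ(234/9) = 9 · 1 = 9
  d = 13: Id(13) · μ(234/13) = 13 · 0 = 0
  d = 18: Id(18) · μ(234/18) = 18 · -1 = -18
  d = 26: Id(26) · μ(234/26) = 26 · 0 = 0
  d = 39: Id(39) · μ(234/39) = 39 · 1 = 39
  d = 78: Id(78) · μ(234/78) = 78 · -1 = -78
  d = 117: Id(117) · μ(234/117) = 117 · -1 = -117
  d = 234: Id(234) · μ(234/234) = 234 · 1 = 234
Summing: (Id * μ)(234) = 0 + 0 + -3 + 6 + 9 + 0 + -18 + 0 + 39 + -78 + -117 + 234 = 72.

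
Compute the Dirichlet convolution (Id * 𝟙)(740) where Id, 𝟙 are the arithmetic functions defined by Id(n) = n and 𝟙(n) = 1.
(Id * 𝟙)(740) = 1596

Divisors of 740: [1, 2, 4, 5, 10, 20, 37, 74, 148, 185, 370, 740]. For each d | 740:
  d = 1: Id(1) · 𝟙(740/1) = 1 · 1 = 1
  d = 2: Id(2) · 𝟙(740/2) = 2 · 1 = 2
  d = 4: Id(4) · 𝟙(740/4) = 4 · 1 = 4
  d = 5: Id(5) · 𝟙(740/5) = 5 · 1 = 5
  d = 10: Id(10) · 𝟙(740/10) = 10 · 1 = 10
  d = 20: Id(20) · 𝟙(740/20) = 20 · 1 = 20
  d = 37: Id(37) · 𝟙(740/37) = 37 · 1 = 37
  d = 74: Id(74) · 𝟙(740/74) = 74 · 1 = 74
  d = 148: Id(148) · 𝟙(740/148) = 148 · 1 = 148
  d = 185: Id(185) · 𝟙(740/185) = 185 · 1 = 185
  d = 370: Id(370) · 𝟙(740/370) = 370 · 1 = 370
  d = 740: Id(740) · 𝟙(740/740) = 740 · 1 = 740
Summing: (Id * 𝟙)(740) = 1 + 2 + 4 + 5 + 10 + 20 + 37 + 74 + 148 + 185 + 370 + 740 = 1596.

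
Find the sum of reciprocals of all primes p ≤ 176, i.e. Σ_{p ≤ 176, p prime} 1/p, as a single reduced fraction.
Σ 1/p = 319420215161551700804173656907103406301944826032199624513259054823197/166589903787325219380851695350896256250980509594874862046961683989710

π(176) = 40, so the primes ≤ 176 are [2, 3, 5, 7, 11, 13, 17, 19, 23, 29, 31, 37, 41, 43, 47, 53, 59, 61, 67, 71, 73, 79, 83, 89, 97, 101, 103, 107, 109, 113, 127, 131, 137, 139, 149, 151, 157, 163, 167, 173]. Summing 1/p over these primes: 319420215161551700804173656907103406301944826032199624513259054823197/166589903787325219380851695350896256250980509594874862046961683989710 ≈ 1.9174. Mertens estimate ln ln(176) + 0.2615 ≈ 1.9045.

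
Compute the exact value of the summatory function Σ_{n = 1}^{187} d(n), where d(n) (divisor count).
Σ_{n ≤ 187} d(n) = 1009

Compute d(n) for each 1 ≤ n ≤ 187: d(1) = 1, d(2) = 2, d(3) = 2, d(4) = 3, d(5) = 2, d(6) = 4, d(7) = 2, d(8) = 4, d(9) = 3, d(10) = 4, d(11) = 2, d(12) = 6, d(13) = 2, d(14) = 4, d(15) = 4, d(16) = 5, d(17) = 2, d(18) = 6, d(19) = 2, d(20) = 6, d(21) = 4, d(22) = 4, d(23) = 2, d(24) = 8, d(25) = 3, d(26) = 4, d(27) = 4, d(28) = 6, d(29) = 2, d(30) = 8, d(31) = 2, d(32) = 6, d(33) = 4, d(34) = 4, d(35) = 4, d(36) = 9, d(37) = 2, d(38) = 4, d(39) = 4, d(40) = 8, d(41) = 2, d(42) = 8, d(43) = 2, d(44) = 6, d(45) = 6, d(46) = 4, d(47) = 2, d(48) = 10, d(49) = 3, d(50) = 6, d(51) = 4, d(52) = 6, d(53) = 2, d(54) = 8, d(55) = 4, d(56) = 8, d(57) = 4, d(58) = 4, d(59) = 2, d(60) = 12, d(61) = 2, d(62) = 4, d(63) = 6, d(64) = 7, d(65) = 4, d(66) = 8, d(67) = 2, d(68) = 6, d(69) = 4, d(70) = 8, d(71) = 2, d(72) = 12, d(73) = 2, d(74) = 4, d(75) = 6, d(76) = 6, d(77) = 4, d(78) = 8, d(79) = 2, d(80) = 10, d(81) = 5, d(82) = 4, d(83) = 2, d(84) = 12, d(85) = 4, d(86) = 4, d(87) = 4, d(88) = 8, d(89) = 2, d(90) = 12, d(91) = 4, d(92) = 6, d(93) = 4, d(94) = 4, d(95) = 4, d(96) = 12, d(97) = 2, d(98) = 6, d(99) = 6, d(100) = 9, d(101) = 2, d(102) = 8, d(103) = 2, d(104) = 8, d(105) = 8, d(106) = 4, d(107) = 2, d(108) = 12, d(109) = 2, d(110) = 8, d(111) = 4, d(112) = 10, d(113) = 2, d(114) = 8, d(115) = 4, d(116) = 6, d(117) = 6, d(118) = 4, d(119) = 4, d(120) = 16, d(121) = 3, d(122) = 4, d(123) = 4, d(124) = 6, d(125) = 4, d(126) = 12, d(127) = 2, d(128) = 8, d(129) = 4, d(130) = 8, d(131) = 2, d(132) = 12, d(133) = 4, d(134) = 4, d(135) = 8, d(136) = 8, d(137) = 2, d(138) = 8, d(139) = 2, d(140) = 12, d(141) = 4, d(142) = 4, d(143) = 4, d(144) = 15, d(145) = 4, d(146) = 4, d(147) = 6, d(148) = 6, d(149) = 2, d(150) = 12, d(151) = 2, d(152) = 8, d(153) = 6, d(154) = 8, d(155) = 4, d(156) = 12, d(157) = 2, d(158) = 4, d(159) = 4, d(160) = 12, d(161) = 4, d(162) = 10, d(163) = 2, d(164) = 6, d(165) = 8, d(166) = 4, d(167) = 2, d(168) = 16, d(169) = 3, d(170) = 8, d(171) = 6, d(172) = 6, d(173) = 2, d(174) = 8, d(175) = 6, d(176) = 10, d(177) = 4, d(178) = 4, d(179) = 2, d(180) = 18, d(181) = 2, d(182) = 8, d(183) = 4, d(184) = 8, d(185) = 4, d(186) = 8, d(187) = 4. Summing all 187 values: 1009. (Dirichlet's divisor formula: Σ_{n ≤ x} d(n) = x ln(x) + (2γ − 1) x + O(√x). For x = 187, the asymptotic estimate is ≈ 1007.10.)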